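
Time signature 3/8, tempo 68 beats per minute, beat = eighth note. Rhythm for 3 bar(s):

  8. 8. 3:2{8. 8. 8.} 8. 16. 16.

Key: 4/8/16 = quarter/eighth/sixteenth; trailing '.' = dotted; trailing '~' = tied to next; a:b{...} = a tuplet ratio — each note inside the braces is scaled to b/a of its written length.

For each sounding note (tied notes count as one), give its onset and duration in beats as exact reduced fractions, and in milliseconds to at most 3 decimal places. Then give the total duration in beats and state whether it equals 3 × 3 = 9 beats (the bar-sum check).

1) 0.0ms=0b +1323.529ms=3/2b
2) 1323.529ms=3/2b +1323.529ms=3/2b
3) 2647.059ms=3b +882.353ms=1b
4) 3529.412ms=4b +882.353ms=1b
5) 4411.765ms=5b +882.353ms=1b
6) 5294.118ms=6b +1323.529ms=3/2b
7) 6617.647ms=15/2b +661.765ms=3/4b
8) 7279.412ms=33/4b +661.765ms=3/4b
Σ=9b of 9 (68bpm 3/8) — PASS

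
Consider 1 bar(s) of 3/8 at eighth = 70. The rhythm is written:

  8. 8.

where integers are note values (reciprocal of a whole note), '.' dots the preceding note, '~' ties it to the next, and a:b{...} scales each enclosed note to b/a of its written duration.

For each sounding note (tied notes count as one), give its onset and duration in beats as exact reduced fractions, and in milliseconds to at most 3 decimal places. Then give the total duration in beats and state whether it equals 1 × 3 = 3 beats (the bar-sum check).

1) 0.0ms=0b +1285.714ms=3/2b
2) 1285.714ms=3/2b +1285.714ms=3/2b
Σ=3b of 3 (70bpm 3/8) — PASS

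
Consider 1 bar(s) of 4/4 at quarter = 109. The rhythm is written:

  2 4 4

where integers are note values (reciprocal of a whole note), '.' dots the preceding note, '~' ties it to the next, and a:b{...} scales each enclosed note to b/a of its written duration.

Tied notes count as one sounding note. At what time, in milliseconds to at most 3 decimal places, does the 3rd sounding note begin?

note 3 onset = 3b = 1651.376ms

1. 0.0ms @ 0 + 1100.917ms (2)
2. 1100.917ms @ 2 + 550.459ms (1)
3. 1651.376ms @ 3 + 550.459ms (1)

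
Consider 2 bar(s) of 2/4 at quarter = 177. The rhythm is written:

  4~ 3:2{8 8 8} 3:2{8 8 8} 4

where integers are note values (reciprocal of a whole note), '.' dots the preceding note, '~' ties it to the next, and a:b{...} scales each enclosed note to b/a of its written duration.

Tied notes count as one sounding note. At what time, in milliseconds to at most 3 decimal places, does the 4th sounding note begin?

note 4 onset = 2b = 677.966ms

1. 0.0ms @ 0 + 451.977ms (4/3)
2. 451.977ms @ 4/3 + 112.994ms (1/3)
3. 564.972ms @ 5/3 + 112.994ms (1/3)
4. 677.966ms @ 2 + 112.994ms (1/3)
5. 790.96ms @ 7/3 + 112.994ms (1/3)
6. 903.955ms @ 8/3 + 112.994ms (1/3)
7. 1016.949ms @ 3 + 338.983ms (1)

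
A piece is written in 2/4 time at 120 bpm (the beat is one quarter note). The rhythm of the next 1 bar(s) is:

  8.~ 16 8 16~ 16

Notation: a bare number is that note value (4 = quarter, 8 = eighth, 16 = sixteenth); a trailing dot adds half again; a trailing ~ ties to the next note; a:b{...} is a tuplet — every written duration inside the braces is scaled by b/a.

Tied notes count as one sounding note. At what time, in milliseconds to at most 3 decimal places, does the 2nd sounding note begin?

note 2 onset = 1b = 500.0ms

1. 0.0ms @ 0 + 500.0ms (1)
2. 500.0ms @ 1 + 250.0ms (1/2)
3. 750.0ms @ 3/2 + 250.0ms (1/2)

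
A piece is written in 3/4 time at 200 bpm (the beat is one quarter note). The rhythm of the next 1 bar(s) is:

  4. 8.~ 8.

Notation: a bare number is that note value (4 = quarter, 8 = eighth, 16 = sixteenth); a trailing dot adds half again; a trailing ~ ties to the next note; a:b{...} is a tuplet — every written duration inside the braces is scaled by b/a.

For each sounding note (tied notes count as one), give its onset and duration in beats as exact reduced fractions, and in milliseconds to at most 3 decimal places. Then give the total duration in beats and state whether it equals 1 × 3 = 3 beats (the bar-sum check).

1) 0.0ms=0b +450.0ms=3/2b
2) 450.0ms=3/2b +450.0ms=3/2b
Σ=3b of 3 (200bpm 3/4) — PASS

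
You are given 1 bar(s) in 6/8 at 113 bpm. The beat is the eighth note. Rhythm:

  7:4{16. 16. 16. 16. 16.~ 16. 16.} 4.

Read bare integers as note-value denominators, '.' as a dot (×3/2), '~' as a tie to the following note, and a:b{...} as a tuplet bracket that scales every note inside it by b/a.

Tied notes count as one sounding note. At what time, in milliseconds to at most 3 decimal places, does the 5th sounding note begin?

note 5 onset = 12/7b = 910.24ms

1. 0.0ms @ 0 + 227.56ms (3/7)
2. 227.56ms @ 3/7 + 227.56ms (3/7)
3. 455.12ms @ 6/7 + 227.56ms (3/7)
4. 682.68ms @ 9/7 + 227.56ms (3/7)
5. 910.24ms @ 12/7 + 455.12ms (6/7)
6. 1365.36ms @ 18/7 + 227.56ms (3/7)
7. 1592.92ms @ 3 + 1592.92ms (3)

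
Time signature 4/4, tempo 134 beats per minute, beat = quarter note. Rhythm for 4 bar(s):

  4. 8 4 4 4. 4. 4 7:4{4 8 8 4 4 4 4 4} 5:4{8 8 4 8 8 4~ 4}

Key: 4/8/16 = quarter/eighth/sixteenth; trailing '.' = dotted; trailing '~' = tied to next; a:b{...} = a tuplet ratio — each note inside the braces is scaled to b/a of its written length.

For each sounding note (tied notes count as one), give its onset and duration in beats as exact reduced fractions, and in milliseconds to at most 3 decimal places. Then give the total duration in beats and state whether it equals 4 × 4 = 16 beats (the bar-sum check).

1) 0.0ms=0b +671.642ms=3/2b
2) 671.642ms=3/2b +223.881ms=1/2b
3) 895.522ms=2b +447.761ms=1b
4) 1343.284ms=3b +447.761ms=1b
5) 1791.045ms=4b +671.642ms=3/2b
6) 2462.687ms=11/2b +671.642ms=3/2b
7) 3134.328ms=7b +447.761ms=1b
8) 3582.09ms=8b +255.864ms=4/7b
9) 3837.953ms=60/7b +127.932ms=2/7b
10) 3965.885ms=62/7b +127.932ms=2/7b
11) 4093.817ms=64/7b +255.864ms=4/7b
12) 4349.68ms=68/7b +255.864ms=4/7b
13) 4605.544ms=72/7b +255.864ms=4/7b
14) 4861.407ms=76/7b +255.864ms=4/7b
15) 5117.271ms=80/7b +255.864ms=4/7b
16) 5373.134ms=12b +179.104ms=2/5b
17) 5552.239ms=62/5b +179.104ms=2/5b
18) 5731.343ms=64/5b +358.209ms=4/5b
19) 6089.552ms=68/5b +179.104ms=2/5b
20) 6268.657ms=14b +179.104ms=2/5b
21) 6447.761ms=72/5b +716.418ms=8/5b
Σ=16b of 16 (134bpm 4/4) — PASS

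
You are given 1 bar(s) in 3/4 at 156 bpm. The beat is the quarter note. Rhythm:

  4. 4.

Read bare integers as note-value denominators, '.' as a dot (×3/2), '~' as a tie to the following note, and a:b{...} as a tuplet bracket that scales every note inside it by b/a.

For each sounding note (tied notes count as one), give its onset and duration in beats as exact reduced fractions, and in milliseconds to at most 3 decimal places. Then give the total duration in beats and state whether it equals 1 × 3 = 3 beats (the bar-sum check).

1) 0.0ms=0b +576.923ms=3/2b
2) 576.923ms=3/2b +576.923ms=3/2b
Σ=3b of 3 (156bpm 3/4) — PASS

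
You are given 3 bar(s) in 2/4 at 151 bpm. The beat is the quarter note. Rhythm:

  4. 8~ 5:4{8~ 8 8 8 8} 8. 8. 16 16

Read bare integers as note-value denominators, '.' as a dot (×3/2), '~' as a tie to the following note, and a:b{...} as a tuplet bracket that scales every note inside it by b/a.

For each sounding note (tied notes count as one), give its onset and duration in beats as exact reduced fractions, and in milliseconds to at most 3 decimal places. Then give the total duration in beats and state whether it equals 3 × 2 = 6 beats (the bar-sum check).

1) 0.0ms=0b +596.026ms=3/2b
2) 596.026ms=3/2b +516.556ms=13/10b
3) 1112.583ms=14/5b +158.94ms=2/5b
4) 1271.523ms=16/5b +158.94ms=2/5b
5) 1430.464ms=18/5b +158.94ms=2/5b
6) 1589.404ms=4b +298.013ms=3/4b
7) 1887.417ms=19/4b +298.013ms=3/4b
8) 2185.43ms=11/2b +99.338ms=1/4b
9) 2284.768ms=23/4b +99.338ms=1/4b
Σ=6b of 6 (151bpm 2/4) — PASS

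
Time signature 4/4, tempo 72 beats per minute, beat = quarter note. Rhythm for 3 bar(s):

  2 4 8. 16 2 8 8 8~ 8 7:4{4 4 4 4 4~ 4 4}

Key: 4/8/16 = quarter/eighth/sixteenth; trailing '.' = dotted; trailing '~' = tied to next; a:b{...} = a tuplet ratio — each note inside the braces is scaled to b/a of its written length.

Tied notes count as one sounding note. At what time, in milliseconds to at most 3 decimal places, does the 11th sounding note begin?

note 11 onset = 64/7b = 7619.048ms

1. 0.0ms @ 0 + 1666.667ms (2)
2. 1666.667ms @ 2 + 833.333ms (1)
3. 2500.0ms @ 3 + 625.0ms (3/4)
4. 3125.0ms @ 15/4 + 208.333ms (1/4)
5. 3333.333ms @ 4 + 1666.667ms (2)
6. 5000.0ms @ 6 + 416.667ms (1/2)
7. 5416.667ms @ 13/2 + 416.667ms (1/2)
8. 5833.333ms @ 7 + 833.333ms (1)
9. 6666.667ms @ 8 + 476.19ms (4/7)
10. 7142.857ms @ 60/7 + 476.19ms (4/7)
11. 7619.048ms @ 64/7 + 476.19ms (4/7)
12. 8095.238ms @ 68/7 + 476.19ms (4/7)
13. 8571.429ms @ 72/7 + 952.381ms (8/7)
14. 9523.81ms @ 80/7 + 476.19ms (4/7)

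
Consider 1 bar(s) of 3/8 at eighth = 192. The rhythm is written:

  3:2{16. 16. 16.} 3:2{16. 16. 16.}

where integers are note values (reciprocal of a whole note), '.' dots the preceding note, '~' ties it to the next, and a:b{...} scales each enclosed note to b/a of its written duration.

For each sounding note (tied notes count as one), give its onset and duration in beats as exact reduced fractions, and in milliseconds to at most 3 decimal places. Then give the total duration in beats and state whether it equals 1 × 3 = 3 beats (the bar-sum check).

1) 0.0ms=0b +156.25ms=1/2b
2) 156.25ms=1/2b +156.25ms=1/2b
3) 312.5ms=1b +156.25ms=1/2b
4) 468.75ms=3/2b +156.25ms=1/2b
5) 625.0ms=2b +156.25ms=1/2b
6) 781.25ms=5/2b +156.25ms=1/2b
Σ=3b of 3 (192bpm 3/8) — PASS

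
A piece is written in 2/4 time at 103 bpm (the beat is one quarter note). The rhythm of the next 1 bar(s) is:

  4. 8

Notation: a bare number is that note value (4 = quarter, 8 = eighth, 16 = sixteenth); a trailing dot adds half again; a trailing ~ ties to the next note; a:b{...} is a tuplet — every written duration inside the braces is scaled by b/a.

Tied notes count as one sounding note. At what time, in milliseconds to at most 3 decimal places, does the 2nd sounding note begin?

note 2 onset = 3/2b = 873.786ms

1. 0.0ms @ 0 + 873.786ms (3/2)
2. 873.786ms @ 3/2 + 291.262ms (1/2)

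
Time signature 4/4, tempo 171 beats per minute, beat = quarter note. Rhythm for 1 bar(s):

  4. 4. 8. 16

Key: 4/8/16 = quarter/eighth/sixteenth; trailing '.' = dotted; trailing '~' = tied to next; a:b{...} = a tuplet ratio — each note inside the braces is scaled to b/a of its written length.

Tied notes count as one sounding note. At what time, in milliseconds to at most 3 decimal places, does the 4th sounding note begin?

note 4 onset = 15/4b = 1315.789ms

1. 0.0ms @ 0 + 526.316ms (3/2)
2. 526.316ms @ 3/2 + 526.316ms (3/2)
3. 1052.632ms @ 3 + 263.158ms (3/4)
4. 1315.789ms @ 15/4 + 87.719ms (1/4)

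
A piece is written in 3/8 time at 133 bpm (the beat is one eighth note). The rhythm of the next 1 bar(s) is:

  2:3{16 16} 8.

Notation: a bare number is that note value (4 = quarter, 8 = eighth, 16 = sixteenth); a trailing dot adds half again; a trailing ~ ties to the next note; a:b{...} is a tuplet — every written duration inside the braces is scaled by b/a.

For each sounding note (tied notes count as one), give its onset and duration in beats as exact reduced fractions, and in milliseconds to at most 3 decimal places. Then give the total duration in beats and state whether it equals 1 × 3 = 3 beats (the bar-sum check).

1) 0.0ms=0b +338.346ms=3/4b
2) 338.346ms=3/4b +338.346ms=3/4b
3) 676.692ms=3/2b +676.692ms=3/2b
Σ=3b of 3 (133bpm 3/8) — PASS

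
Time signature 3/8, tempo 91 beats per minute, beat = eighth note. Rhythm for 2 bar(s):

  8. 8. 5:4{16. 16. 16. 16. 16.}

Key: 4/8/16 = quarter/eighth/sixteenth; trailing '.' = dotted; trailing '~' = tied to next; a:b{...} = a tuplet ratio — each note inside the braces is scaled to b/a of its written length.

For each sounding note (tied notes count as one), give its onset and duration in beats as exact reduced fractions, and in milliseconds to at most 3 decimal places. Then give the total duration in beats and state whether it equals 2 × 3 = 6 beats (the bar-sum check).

1) 0.0ms=0b +989.011ms=3/2b
2) 989.011ms=3/2b +989.011ms=3/2b
3) 1978.022ms=3b +395.604ms=3/5b
4) 2373.626ms=18/5b +395.604ms=3/5b
5) 2769.231ms=21/5b +395.604ms=3/5b
6) 3164.835ms=24/5b +395.604ms=3/5b
7) 3560.44ms=27/5b +395.604ms=3/5b
Σ=6b of 6 (91bpm 3/8) — PASS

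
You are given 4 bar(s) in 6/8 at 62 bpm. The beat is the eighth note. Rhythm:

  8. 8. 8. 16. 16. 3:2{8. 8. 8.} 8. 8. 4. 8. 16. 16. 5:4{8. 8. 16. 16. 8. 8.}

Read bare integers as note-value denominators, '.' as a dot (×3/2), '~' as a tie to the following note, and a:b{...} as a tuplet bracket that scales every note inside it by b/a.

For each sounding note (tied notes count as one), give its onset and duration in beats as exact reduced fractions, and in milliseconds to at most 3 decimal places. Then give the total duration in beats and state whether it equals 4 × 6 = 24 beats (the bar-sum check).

1) 0.0ms=0b +1451.613ms=3/2b
2) 1451.613ms=3/2b +1451.613ms=3/2b
3) 2903.226ms=3b +1451.613ms=3/2b
4) 4354.839ms=9/2b +725.806ms=3/4b
5) 5080.645ms=21/4b +725.806ms=3/4b
6) 5806.452ms=6b +967.742ms=1b
7) 6774.194ms=7b +967.742ms=1b
8) 7741.935ms=8b +967.742ms=1b
9) 8709.677ms=9b +1451.613ms=3/2b
10) 10161.29ms=21/2b +1451.613ms=3/2b
11) 11612.903ms=12b +2903.226ms=3b
12) 14516.129ms=15b +1451.613ms=3/2b
13) 15967.742ms=33/2b +725.806ms=3/4b
14) 16693.548ms=69/4b +725.806ms=3/4b
15) 17419.355ms=18b +1161.29ms=6/5b
16) 18580.645ms=96/5b +1161.29ms=6/5b
17) 19741.935ms=102/5b +580.645ms=3/5b
18) 20322.581ms=21b +580.645ms=3/5b
19) 20903.226ms=108/5b +1161.29ms=6/5b
20) 22064.516ms=114/5b +1161.29ms=6/5b
Σ=24b of 24 (62bpm 6/8) — PASS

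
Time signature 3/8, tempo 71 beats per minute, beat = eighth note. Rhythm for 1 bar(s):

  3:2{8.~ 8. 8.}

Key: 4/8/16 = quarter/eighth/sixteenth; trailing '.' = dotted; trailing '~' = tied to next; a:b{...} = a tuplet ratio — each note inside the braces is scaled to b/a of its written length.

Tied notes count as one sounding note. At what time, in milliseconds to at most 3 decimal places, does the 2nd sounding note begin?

1. 0.0ms @ 0 + 1690.141ms (2)
2. 1690.141ms @ 2 + 845.07ms (1)

note 2 onset = 2b = 1690.141ms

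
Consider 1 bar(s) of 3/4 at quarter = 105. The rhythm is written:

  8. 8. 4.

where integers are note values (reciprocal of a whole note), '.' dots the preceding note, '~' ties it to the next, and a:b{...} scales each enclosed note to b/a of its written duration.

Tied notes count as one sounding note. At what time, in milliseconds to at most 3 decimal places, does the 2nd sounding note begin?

note 2 onset = 3/4b = 428.571ms

1. 0.0ms @ 0 + 428.571ms (3/4)
2. 428.571ms @ 3/4 + 428.571ms (3/4)
3. 857.143ms @ 3/2 + 857.143ms (3/2)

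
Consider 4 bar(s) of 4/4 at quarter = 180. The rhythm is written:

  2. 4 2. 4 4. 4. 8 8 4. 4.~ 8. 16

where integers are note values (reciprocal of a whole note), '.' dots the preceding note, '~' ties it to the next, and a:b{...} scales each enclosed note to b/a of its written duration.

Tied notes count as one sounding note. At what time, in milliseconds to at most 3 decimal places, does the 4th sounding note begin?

note 4 onset = 7b = 2333.333ms

1. 0.0ms @ 0 + 1000.0ms (3)
2. 1000.0ms @ 3 + 333.333ms (1)
3. 1333.333ms @ 4 + 1000.0ms (3)
4. 2333.333ms @ 7 + 333.333ms (1)
5. 2666.667ms @ 8 + 500.0ms (3/2)
6. 3166.667ms @ 19/2 + 500.0ms (3/2)
7. 3666.667ms @ 11 + 166.667ms (1/2)
8. 3833.333ms @ 23/2 + 166.667ms (1/2)
9. 4000.0ms @ 12 + 500.0ms (3/2)
10. 4500.0ms @ 27/2 + 750.0ms (9/4)
11. 5250.0ms @ 63/4 + 83.333ms (1/4)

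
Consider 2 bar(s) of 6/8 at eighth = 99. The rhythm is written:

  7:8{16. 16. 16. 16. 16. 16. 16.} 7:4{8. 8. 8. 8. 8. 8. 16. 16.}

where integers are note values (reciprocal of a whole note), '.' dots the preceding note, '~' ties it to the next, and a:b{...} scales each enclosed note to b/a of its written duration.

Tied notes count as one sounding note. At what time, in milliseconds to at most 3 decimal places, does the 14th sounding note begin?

1. 0.0ms @ 0 + 519.481ms (6/7)
2. 519.481ms @ 6/7 + 519.481ms (6/7)
3. 1038.961ms @ 12/7 + 519.481ms (6/7)
4. 1558.442ms @ 18/7 + 519.481ms (6/7)
5. 2077.922ms @ 24/7 + 519.481ms (6/7)
6. 2597.403ms @ 30/7 + 519.481ms (6/7)
7. 3116.883ms @ 36/7 + 519.481ms (6/7)
8. 3636.364ms @ 6 + 519.481ms (6/7)
9. 4155.844ms @ 48/7 + 519.481ms (6/7)
10. 4675.325ms @ 54/7 + 519.481ms (6/7)
11. 5194.805ms @ 60/7 + 519.481ms (6/7)
12. 5714.286ms @ 66/7 + 519.481ms (6/7)
13. 6233.766ms @ 72/7 + 519.481ms (6/7)
14. 6753.247ms @ 78/7 + 259.74ms (3/7)
15. 7012.987ms @ 81/7 + 259.74ms (3/7)

note 14 onset = 78/7b = 6753.247ms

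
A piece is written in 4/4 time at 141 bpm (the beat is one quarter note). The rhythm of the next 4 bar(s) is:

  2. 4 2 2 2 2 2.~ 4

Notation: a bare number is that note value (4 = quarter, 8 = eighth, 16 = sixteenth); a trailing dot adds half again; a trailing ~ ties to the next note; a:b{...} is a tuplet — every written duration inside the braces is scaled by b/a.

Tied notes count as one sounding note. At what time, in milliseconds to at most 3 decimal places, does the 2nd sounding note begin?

note 2 onset = 3b = 1276.596ms

1. 0.0ms @ 0 + 1276.596ms (3)
2. 1276.596ms @ 3 + 425.532ms (1)
3. 1702.128ms @ 4 + 851.064ms (2)
4. 2553.191ms @ 6 + 851.064ms (2)
5. 3404.255ms @ 8 + 851.064ms (2)
6. 4255.319ms @ 10 + 851.064ms (2)
7. 5106.383ms @ 12 + 1702.128ms (4)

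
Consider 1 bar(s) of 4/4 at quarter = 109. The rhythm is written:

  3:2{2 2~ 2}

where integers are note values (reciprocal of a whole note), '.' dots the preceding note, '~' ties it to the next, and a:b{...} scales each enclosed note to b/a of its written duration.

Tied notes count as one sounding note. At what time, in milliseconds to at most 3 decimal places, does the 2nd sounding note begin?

1. 0.0ms @ 0 + 733.945ms (4/3)
2. 733.945ms @ 4/3 + 1467.89ms (8/3)

note 2 onset = 4/3b = 733.945ms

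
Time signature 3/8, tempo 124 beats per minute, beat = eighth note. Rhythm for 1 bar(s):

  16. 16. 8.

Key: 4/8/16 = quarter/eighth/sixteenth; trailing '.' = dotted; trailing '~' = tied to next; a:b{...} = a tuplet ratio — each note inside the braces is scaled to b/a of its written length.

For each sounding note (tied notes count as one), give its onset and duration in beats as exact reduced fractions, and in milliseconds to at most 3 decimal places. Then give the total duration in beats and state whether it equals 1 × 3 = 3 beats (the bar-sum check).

1) 0.0ms=0b +362.903ms=3/4b
2) 362.903ms=3/4b +362.903ms=3/4b
3) 725.806ms=3/2b +725.806ms=3/2b
Σ=3b of 3 (124bpm 3/8) — PASS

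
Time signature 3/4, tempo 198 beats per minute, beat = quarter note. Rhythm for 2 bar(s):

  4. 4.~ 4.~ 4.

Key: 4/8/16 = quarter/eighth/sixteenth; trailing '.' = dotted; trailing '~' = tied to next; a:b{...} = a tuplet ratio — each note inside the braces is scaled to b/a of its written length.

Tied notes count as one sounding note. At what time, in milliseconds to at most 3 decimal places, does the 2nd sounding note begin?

1. 0.0ms @ 0 + 454.545ms (3/2)
2. 454.545ms @ 3/2 + 1363.636ms (9/2)

note 2 onset = 3/2b = 454.545ms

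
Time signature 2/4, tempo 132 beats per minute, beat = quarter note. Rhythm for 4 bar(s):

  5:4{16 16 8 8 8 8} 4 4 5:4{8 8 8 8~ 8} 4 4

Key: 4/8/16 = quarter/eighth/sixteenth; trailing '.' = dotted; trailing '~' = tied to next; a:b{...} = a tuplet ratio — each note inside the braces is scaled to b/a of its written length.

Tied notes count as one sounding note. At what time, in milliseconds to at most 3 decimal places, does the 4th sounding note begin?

1. 0.0ms @ 0 + 90.909ms (1/5)
2. 90.909ms @ 1/5 + 90.909ms (1/5)
3. 181.818ms @ 2/5 + 181.818ms (2/5)
4. 363.636ms @ 4/5 + 181.818ms (2/5)
5. 545.455ms @ 6/5 + 181.818ms (2/5)
6. 727.273ms @ 8/5 + 181.818ms (2/5)
7. 909.091ms @ 2 + 454.545ms (1)
8. 1363.636ms @ 3 + 454.545ms (1)
9. 1818.182ms @ 4 + 181.818ms (2/5)
10. 2000.0ms @ 22/5 + 181.818ms (2/5)
11. 2181.818ms @ 24/5 + 181.818ms (2/5)
12. 2363.636ms @ 26/5 + 363.636ms (4/5)
13. 2727.273ms @ 6 + 454.545ms (1)
14. 3181.818ms @ 7 + 454.545ms (1)

note 4 onset = 4/5b = 363.636ms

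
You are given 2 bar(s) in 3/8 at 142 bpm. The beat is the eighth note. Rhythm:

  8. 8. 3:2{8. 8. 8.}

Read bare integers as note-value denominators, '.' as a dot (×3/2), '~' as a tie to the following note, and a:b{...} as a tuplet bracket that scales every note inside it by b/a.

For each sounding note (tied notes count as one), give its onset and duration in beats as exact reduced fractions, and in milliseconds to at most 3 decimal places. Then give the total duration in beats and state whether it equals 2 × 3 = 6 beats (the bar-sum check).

1) 0.0ms=0b +633.803ms=3/2b
2) 633.803ms=3/2b +633.803ms=3/2b
3) 1267.606ms=3b +422.535ms=1b
4) 1690.141ms=4b +422.535ms=1b
5) 2112.676ms=5b +422.535ms=1b
Σ=6b of 6 (142bpm 3/8) — PASS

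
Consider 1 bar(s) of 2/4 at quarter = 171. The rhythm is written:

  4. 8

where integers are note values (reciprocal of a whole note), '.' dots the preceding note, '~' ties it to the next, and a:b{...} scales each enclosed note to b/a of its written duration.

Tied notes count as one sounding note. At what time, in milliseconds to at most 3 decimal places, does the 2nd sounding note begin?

1. 0.0ms @ 0 + 526.316ms (3/2)
2. 526.316ms @ 3/2 + 175.439ms (1/2)

note 2 onset = 3/2b = 526.316ms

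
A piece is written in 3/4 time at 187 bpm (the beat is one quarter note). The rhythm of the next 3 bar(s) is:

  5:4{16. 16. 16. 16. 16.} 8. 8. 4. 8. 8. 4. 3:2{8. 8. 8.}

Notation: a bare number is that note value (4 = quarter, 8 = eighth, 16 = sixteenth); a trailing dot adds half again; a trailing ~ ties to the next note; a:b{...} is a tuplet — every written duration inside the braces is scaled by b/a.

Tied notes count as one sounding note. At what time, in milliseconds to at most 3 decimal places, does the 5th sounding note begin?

note 5 onset = 6/5b = 385.027ms

1. 0.0ms @ 0 + 96.257ms (3/10)
2. 96.257ms @ 3/10 + 96.257ms (3/10)
3. 192.513ms @ 3/5 + 96.257ms (3/10)
4. 288.77ms @ 9/10 + 96.257ms (3/10)
5. 385.027ms @ 6/5 + 96.257ms (3/10)
6. 481.283ms @ 3/2 + 240.642ms (3/4)
7. 721.925ms @ 9/4 + 240.642ms (3/4)
8. 962.567ms @ 3 + 481.283ms (3/2)
9. 1443.85ms @ 9/2 + 240.642ms (3/4)
10. 1684.492ms @ 21/4 + 240.642ms (3/4)
11. 1925.134ms @ 6 + 481.283ms (3/2)
12. 2406.417ms @ 15/2 + 160.428ms (1/2)
13. 2566.845ms @ 8 + 160.428ms (1/2)
14. 2727.273ms @ 17/2 + 160.428ms (1/2)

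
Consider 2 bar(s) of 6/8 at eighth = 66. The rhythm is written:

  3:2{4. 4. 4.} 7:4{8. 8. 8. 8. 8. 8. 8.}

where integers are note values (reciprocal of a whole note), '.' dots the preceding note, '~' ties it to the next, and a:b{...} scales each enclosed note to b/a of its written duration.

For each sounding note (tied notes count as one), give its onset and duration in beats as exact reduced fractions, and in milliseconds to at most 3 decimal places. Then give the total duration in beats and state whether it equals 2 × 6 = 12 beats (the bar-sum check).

1) 0.0ms=0b +1818.182ms=2b
2) 1818.182ms=2b +1818.182ms=2b
3) 3636.364ms=4b +1818.182ms=2b
4) 5454.545ms=6b +779.221ms=6/7b
5) 6233.766ms=48/7b +779.221ms=6/7b
6) 7012.987ms=54/7b +779.221ms=6/7b
7) 7792.208ms=60/7b +779.221ms=6/7b
8) 8571.429ms=66/7b +779.221ms=6/7b
9) 9350.649ms=72/7b +779.221ms=6/7b
10) 10129.87ms=78/7b +779.221ms=6/7b
Σ=12b of 12 (66bpm 6/8) — PASS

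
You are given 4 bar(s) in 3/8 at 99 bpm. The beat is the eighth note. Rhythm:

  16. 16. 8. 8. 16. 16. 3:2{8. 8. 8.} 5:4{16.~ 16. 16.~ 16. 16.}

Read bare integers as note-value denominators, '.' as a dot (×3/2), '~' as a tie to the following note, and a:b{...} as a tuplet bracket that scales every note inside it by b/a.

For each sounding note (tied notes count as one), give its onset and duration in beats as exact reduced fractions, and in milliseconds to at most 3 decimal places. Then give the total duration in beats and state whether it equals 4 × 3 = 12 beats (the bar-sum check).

1) 0.0ms=0b +454.545ms=3/4b
2) 454.545ms=3/4b +454.545ms=3/4b
3) 909.091ms=3/2b +909.091ms=3/2b
4) 1818.182ms=3b +909.091ms=3/2b
5) 2727.273ms=9/2b +454.545ms=3/4b
6) 3181.818ms=21/4b +454.545ms=3/4b
7) 3636.364ms=6b +606.061ms=1b
8) 4242.424ms=7b +606.061ms=1b
9) 4848.485ms=8b +606.061ms=1b
10) 5454.545ms=9b +727.273ms=6/5b
11) 6181.818ms=51/5b +727.273ms=6/5b
12) 6909.091ms=57/5b +363.636ms=3/5b
Σ=12b of 12 (99bpm 3/8) — PASS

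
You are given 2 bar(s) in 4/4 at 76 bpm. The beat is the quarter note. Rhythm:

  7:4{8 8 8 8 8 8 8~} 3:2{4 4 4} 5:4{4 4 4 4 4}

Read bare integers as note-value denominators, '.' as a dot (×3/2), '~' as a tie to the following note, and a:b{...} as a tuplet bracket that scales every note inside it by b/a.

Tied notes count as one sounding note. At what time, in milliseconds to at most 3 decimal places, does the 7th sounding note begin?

note 7 onset = 12/7b = 1353.383ms

1. 0.0ms @ 0 + 225.564ms (2/7)
2. 225.564ms @ 2/7 + 225.564ms (2/7)
3. 451.128ms @ 4/7 + 225.564ms (2/7)
4. 676.692ms @ 6/7 + 225.564ms (2/7)
5. 902.256ms @ 8/7 + 225.564ms (2/7)
6. 1127.82ms @ 10/7 + 225.564ms (2/7)
7. 1353.383ms @ 12/7 + 751.88ms (20/21)
8. 2105.263ms @ 8/3 + 526.316ms (2/3)
9. 2631.579ms @ 10/3 + 526.316ms (2/3)
10. 3157.895ms @ 4 + 631.579ms (4/5)
11. 3789.474ms @ 24/5 + 631.579ms (4/5)
12. 4421.053ms @ 28/5 + 631.579ms (4/5)
13. 5052.632ms @ 32/5 + 631.579ms (4/5)
14. 5684.211ms @ 36/5 + 631.579ms (4/5)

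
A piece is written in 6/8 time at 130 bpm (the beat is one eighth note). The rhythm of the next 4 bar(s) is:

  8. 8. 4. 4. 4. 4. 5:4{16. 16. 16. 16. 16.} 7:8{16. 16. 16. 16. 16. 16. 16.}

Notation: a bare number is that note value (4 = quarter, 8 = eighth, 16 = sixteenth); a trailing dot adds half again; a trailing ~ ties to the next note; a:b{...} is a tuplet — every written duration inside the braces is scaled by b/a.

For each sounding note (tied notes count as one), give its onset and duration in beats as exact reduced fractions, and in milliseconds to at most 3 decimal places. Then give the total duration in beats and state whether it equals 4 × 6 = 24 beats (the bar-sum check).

1) 0.0ms=0b +692.308ms=3/2b
2) 692.308ms=3/2b +692.308ms=3/2b
3) 1384.615ms=3b +1384.615ms=3b
4) 2769.231ms=6b +1384.615ms=3b
5) 4153.846ms=9b +1384.615ms=3b
6) 5538.462ms=12b +1384.615ms=3b
7) 6923.077ms=15b +276.923ms=3/5b
8) 7200.0ms=78/5b +276.923ms=3/5b
9) 7476.923ms=81/5b +276.923ms=3/5b
10) 7753.846ms=84/5b +276.923ms=3/5b
11) 8030.769ms=87/5b +276.923ms=3/5b
12) 8307.692ms=18b +395.604ms=6/7b
13) 8703.297ms=132/7b +395.604ms=6/7b
14) 9098.901ms=138/7b +395.604ms=6/7b
15) 9494.505ms=144/7b +395.604ms=6/7b
16) 9890.11ms=150/7b +395.604ms=6/7b
17) 10285.714ms=156/7b +395.604ms=6/7b
18) 10681.319ms=162/7b +395.604ms=6/7b
Σ=24b of 24 (130bpm 6/8) — PASS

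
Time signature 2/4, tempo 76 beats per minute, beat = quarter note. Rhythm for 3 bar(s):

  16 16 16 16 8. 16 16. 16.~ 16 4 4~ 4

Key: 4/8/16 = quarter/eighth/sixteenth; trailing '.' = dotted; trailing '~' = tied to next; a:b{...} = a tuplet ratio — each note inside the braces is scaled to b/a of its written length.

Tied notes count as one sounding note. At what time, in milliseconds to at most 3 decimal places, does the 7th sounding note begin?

1. 0.0ms @ 0 + 197.368ms (1/4)
2. 197.368ms @ 1/4 + 197.368ms (1/4)
3. 394.737ms @ 1/2 + 197.368ms (1/4)
4. 592.105ms @ 3/4 + 197.368ms (1/4)
5. 789.474ms @ 1 + 592.105ms (3/4)
6. 1381.579ms @ 7/4 + 197.368ms (1/4)
7. 1578.947ms @ 2 + 296.053ms (3/8)
8. 1875.0ms @ 19/8 + 493.421ms (5/8)
9. 2368.421ms @ 3 + 789.474ms (1)
10. 3157.895ms @ 4 + 1578.947ms (2)

note 7 onset = 2b = 1578.947ms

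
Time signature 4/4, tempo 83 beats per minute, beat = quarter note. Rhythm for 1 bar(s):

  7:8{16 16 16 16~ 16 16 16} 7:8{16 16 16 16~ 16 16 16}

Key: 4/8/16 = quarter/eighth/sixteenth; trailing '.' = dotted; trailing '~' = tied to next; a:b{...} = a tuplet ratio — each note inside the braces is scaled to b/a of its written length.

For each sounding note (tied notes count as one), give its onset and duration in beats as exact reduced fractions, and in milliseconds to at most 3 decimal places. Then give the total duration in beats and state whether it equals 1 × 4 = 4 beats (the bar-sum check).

1) 0.0ms=0b +206.54ms=2/7b
2) 206.54ms=2/7b +206.54ms=2/7b
3) 413.081ms=4/7b +206.54ms=2/7b
4) 619.621ms=6/7b +413.081ms=4/7b
5) 1032.702ms=10/7b +206.54ms=2/7b
6) 1239.243ms=12/7b +206.54ms=2/7b
7) 1445.783ms=2b +206.54ms=2/7b
8) 1652.324ms=16/7b +206.54ms=2/7b
9) 1858.864ms=18/7b +206.54ms=2/7b
10) 2065.404ms=20/7b +413.081ms=4/7b
11) 2478.485ms=24/7b +206.54ms=2/7b
12) 2685.026ms=26/7b +206.54ms=2/7b
Σ=4b of 4 (83bpm 4/4) — PASS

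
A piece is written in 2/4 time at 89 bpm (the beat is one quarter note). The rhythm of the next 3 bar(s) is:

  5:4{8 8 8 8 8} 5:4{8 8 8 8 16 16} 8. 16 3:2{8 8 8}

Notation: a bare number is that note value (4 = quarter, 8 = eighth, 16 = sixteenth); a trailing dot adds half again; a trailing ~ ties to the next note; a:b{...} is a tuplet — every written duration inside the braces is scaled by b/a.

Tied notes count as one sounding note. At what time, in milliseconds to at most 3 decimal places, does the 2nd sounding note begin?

note 2 onset = 2/5b = 269.663ms

1. 0.0ms @ 0 + 269.663ms (2/5)
2. 269.663ms @ 2/5 + 269.663ms (2/5)
3. 539.326ms @ 4/5 + 269.663ms (2/5)
4. 808.989ms @ 6/5 + 269.663ms (2/5)
5. 1078.652ms @ 8/5 + 269.663ms (2/5)
6. 1348.315ms @ 2 + 269.663ms (2/5)
7. 1617.978ms @ 12/5 + 269.663ms (2/5)
8. 1887.64ms @ 14/5 + 269.663ms (2/5)
9. 2157.303ms @ 16/5 + 269.663ms (2/5)
10. 2426.966ms @ 18/5 + 134.831ms (1/5)
11. 2561.798ms @ 19/5 + 134.831ms (1/5)
12. 2696.629ms @ 4 + 505.618ms (3/4)
13. 3202.247ms @ 19/4 + 168.539ms (1/4)
14. 3370.787ms @ 5 + 224.719ms (1/3)
15. 3595.506ms @ 16/3 + 224.719ms (1/3)
16. 3820.225ms @ 17/3 + 224.719ms (1/3)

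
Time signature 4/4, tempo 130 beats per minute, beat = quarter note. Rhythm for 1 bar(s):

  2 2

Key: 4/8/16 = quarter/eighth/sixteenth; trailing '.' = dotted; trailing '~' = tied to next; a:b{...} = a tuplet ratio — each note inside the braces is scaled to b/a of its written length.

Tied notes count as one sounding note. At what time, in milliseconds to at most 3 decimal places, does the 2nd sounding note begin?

1. 0.0ms @ 0 + 923.077ms (2)
2. 923.077ms @ 2 + 923.077ms (2)

note 2 onset = 2b = 923.077ms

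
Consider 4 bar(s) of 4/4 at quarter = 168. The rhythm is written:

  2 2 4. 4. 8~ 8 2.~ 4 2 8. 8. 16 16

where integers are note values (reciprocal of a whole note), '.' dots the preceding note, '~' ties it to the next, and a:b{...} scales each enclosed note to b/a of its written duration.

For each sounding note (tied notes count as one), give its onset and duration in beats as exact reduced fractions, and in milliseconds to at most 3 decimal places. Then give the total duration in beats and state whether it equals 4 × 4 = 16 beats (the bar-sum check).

1) 0.0ms=0b +714.286ms=2b
2) 714.286ms=2b +714.286ms=2b
3) 1428.571ms=4b +535.714ms=3/2b
4) 1964.286ms=11/2b +535.714ms=3/2b
5) 2500.0ms=7b +357.143ms=1b
6) 2857.143ms=8b +1428.571ms=4b
7) 4285.714ms=12b +714.286ms=2b
8) 5000.0ms=14b +267.857ms=3/4b
9) 5267.857ms=59/4b +267.857ms=3/4b
10) 5535.714ms=31/2b +89.286ms=1/4b
11) 5625.0ms=63/4b +89.286ms=1/4b
Σ=16b of 16 (168bpm 4/4) — PASS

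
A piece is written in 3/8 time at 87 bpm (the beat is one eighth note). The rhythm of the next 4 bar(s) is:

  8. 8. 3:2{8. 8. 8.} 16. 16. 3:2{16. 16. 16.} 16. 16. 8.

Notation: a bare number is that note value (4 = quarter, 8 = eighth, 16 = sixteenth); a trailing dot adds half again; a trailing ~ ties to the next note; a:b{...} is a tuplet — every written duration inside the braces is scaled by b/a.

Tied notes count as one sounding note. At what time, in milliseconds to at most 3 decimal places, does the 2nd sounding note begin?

1. 0.0ms @ 0 + 1034.483ms (3/2)
2. 1034.483ms @ 3/2 + 1034.483ms (3/2)
3. 2068.966ms @ 3 + 689.655ms (1)
4. 2758.621ms @ 4 + 689.655ms (1)
5. 3448.276ms @ 5 + 689.655ms (1)
6. 4137.931ms @ 6 + 517.241ms (3/4)
7. 4655.172ms @ 27/4 + 517.241ms (3/4)
8. 5172.414ms @ 15/2 + 344.828ms (1/2)
9. 5517.241ms @ 8 + 344.828ms (1/2)
10. 5862.069ms @ 17/2 + 344.828ms (1/2)
11. 6206.897ms @ 9 + 517.241ms (3/4)
12. 6724.138ms @ 39/4 + 517.241ms (3/4)
13. 7241.379ms @ 21/2 + 1034.483ms (3/2)

note 2 onset = 3/2b = 1034.483ms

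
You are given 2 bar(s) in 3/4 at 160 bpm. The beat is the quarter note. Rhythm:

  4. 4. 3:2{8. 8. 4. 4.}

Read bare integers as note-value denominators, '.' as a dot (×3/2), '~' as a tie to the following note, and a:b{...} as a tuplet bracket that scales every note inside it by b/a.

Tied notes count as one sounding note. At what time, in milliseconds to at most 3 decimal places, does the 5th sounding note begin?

1. 0.0ms @ 0 + 562.5ms (3/2)
2. 562.5ms @ 3/2 + 562.5ms (3/2)
3. 1125.0ms @ 3 + 187.5ms (1/2)
4. 1312.5ms @ 7/2 + 187.5ms (1/2)
5. 1500.0ms @ 4 + 375.0ms (1)
6. 1875.0ms @ 5 + 375.0ms (1)

note 5 onset = 4b = 1500.0ms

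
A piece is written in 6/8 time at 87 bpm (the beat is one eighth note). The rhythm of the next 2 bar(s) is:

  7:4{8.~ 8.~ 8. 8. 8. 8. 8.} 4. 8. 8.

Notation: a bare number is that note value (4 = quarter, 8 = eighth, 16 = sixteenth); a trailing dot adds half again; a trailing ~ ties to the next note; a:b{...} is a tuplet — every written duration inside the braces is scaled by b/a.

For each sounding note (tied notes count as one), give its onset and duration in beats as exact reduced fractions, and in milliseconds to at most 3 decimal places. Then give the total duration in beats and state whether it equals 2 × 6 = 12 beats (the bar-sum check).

1) 0.0ms=0b +1773.399ms=18/7b
2) 1773.399ms=18/7b +591.133ms=6/7b
3) 2364.532ms=24/7b +591.133ms=6/7b
4) 2955.665ms=30/7b +591.133ms=6/7b
5) 3546.798ms=36/7b +591.133ms=6/7b
6) 4137.931ms=6b +2068.966ms=3b
7) 6206.897ms=9b +1034.483ms=3/2b
8) 7241.379ms=21/2b +1034.483ms=3/2b
Σ=12b of 12 (87bpm 6/8) — PASS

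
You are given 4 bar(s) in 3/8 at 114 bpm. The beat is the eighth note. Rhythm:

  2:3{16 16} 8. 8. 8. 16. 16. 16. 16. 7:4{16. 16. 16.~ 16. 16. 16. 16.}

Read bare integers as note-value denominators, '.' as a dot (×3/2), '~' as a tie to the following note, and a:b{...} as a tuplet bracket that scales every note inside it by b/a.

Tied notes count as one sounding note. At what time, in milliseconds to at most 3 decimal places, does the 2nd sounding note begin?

1. 0.0ms @ 0 + 394.737ms (3/4)
2. 394.737ms @ 3/4 + 394.737ms (3/4)
3. 789.474ms @ 3/2 + 789.474ms (3/2)
4. 1578.947ms @ 3 + 789.474ms (3/2)
5. 2368.421ms @ 9/2 + 789.474ms (3/2)
6. 3157.895ms @ 6 + 394.737ms (3/4)
7. 3552.632ms @ 27/4 + 394.737ms (3/4)
8. 3947.368ms @ 15/2 + 394.737ms (3/4)
9. 4342.105ms @ 33/4 + 394.737ms (3/4)
10. 4736.842ms @ 9 + 225.564ms (3/7)
11. 4962.406ms @ 66/7 + 225.564ms (3/7)
12. 5187.97ms @ 69/7 + 451.128ms (6/7)
13. 5639.098ms @ 75/7 + 225.564ms (3/7)
14. 5864.662ms @ 78/7 + 225.564ms (3/7)
15. 6090.226ms @ 81/7 + 225.564ms (3/7)

note 2 onset = 3/4b = 394.737ms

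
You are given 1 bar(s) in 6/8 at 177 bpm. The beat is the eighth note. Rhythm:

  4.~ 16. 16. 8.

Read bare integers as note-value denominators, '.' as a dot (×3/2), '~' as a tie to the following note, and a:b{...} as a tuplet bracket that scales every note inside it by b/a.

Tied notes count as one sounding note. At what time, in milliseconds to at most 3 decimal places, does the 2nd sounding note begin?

note 2 onset = 15/4b = 1271.186ms

1. 0.0ms @ 0 + 1271.186ms (15/4)
2. 1271.186ms @ 15/4 + 254.237ms (3/4)
3. 1525.424ms @ 9/2 + 508.475ms (3/2)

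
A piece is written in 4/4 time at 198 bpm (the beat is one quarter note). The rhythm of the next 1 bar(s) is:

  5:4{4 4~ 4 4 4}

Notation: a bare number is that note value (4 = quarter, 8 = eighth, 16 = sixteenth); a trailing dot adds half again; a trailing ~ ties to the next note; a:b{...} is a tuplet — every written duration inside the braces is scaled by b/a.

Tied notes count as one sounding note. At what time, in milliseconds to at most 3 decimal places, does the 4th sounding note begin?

note 4 onset = 16/5b = 969.697ms

1. 0.0ms @ 0 + 242.424ms (4/5)
2. 242.424ms @ 4/5 + 484.848ms (8/5)
3. 727.273ms @ 12/5 + 242.424ms (4/5)
4. 969.697ms @ 16/5 + 242.424ms (4/5)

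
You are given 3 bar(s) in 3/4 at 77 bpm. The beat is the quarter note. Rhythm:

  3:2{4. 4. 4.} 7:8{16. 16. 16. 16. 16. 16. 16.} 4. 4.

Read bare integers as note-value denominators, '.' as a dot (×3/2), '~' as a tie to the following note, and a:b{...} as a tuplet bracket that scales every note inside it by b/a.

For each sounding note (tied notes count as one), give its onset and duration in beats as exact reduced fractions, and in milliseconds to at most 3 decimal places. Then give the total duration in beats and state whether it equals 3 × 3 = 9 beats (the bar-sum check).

1) 0.0ms=0b +779.221ms=1b
2) 779.221ms=1b +779.221ms=1b
3) 1558.442ms=2b +779.221ms=1b
4) 2337.662ms=3b +333.952ms=3/7b
5) 2671.614ms=24/7b +333.952ms=3/7b
6) 3005.566ms=27/7b +333.952ms=3/7b
7) 3339.518ms=30/7b +333.952ms=3/7b
8) 3673.469ms=33/7b +333.952ms=3/7b
9) 4007.421ms=36/7b +333.952ms=3/7b
10) 4341.373ms=39/7b +333.952ms=3/7b
11) 4675.325ms=6b +1168.831ms=3/2b
12) 5844.156ms=15/2b +1168.831ms=3/2b
Σ=9b of 9 (77bpm 3/4) — PASS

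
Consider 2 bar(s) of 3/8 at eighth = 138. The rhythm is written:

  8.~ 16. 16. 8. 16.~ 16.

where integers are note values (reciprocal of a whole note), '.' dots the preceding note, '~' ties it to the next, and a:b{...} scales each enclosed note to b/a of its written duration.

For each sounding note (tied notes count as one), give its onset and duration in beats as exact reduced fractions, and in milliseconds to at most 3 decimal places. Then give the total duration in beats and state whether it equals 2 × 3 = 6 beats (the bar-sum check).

1) 0.0ms=0b +978.261ms=9/4b
2) 978.261ms=9/4b +326.087ms=3/4b
3) 1304.348ms=3b +652.174ms=3/2b
4) 1956.522ms=9/2b +652.174ms=3/2b
Σ=6b of 6 (138bpm 3/8) — PASS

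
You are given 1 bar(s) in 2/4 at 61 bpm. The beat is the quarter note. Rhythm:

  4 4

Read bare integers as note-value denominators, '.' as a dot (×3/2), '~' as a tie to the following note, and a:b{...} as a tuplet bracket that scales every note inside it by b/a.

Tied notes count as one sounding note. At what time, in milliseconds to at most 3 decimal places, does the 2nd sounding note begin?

1. 0.0ms @ 0 + 983.607ms (1)
2. 983.607ms @ 1 + 983.607ms (1)

note 2 onset = 1b = 983.607ms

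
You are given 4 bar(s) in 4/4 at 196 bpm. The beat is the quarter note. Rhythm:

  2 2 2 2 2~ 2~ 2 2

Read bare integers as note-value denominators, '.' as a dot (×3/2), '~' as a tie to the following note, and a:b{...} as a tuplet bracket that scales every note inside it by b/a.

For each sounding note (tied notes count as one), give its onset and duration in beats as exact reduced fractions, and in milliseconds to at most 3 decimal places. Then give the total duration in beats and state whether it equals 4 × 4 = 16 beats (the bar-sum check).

1) 0.0ms=0b +612.245ms=2b
2) 612.245ms=2b +612.245ms=2b
3) 1224.49ms=4b +612.245ms=2b
4) 1836.735ms=6b +612.245ms=2b
5) 2448.98ms=8b +1836.735ms=6b
6) 4285.714ms=14b +612.245ms=2b
Σ=16b of 16 (196bpm 4/4) — PASS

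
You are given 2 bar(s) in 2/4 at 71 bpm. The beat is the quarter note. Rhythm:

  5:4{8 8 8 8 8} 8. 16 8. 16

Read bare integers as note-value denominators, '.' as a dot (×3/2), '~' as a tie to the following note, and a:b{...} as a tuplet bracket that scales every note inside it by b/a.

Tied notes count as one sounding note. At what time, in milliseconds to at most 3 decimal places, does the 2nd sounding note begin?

1. 0.0ms @ 0 + 338.028ms (2/5)
2. 338.028ms @ 2/5 + 338.028ms (2/5)
3. 676.056ms @ 4/5 + 338.028ms (2/5)
4. 1014.085ms @ 6/5 + 338.028ms (2/5)
5. 1352.113ms @ 8/5 + 338.028ms (2/5)
6. 1690.141ms @ 2 + 633.803ms (3/4)
7. 2323.944ms @ 11/4 + 211.268ms (1/4)
8. 2535.211ms @ 3 + 633.803ms (3/4)
9. 3169.014ms @ 15/4 + 211.268ms (1/4)

note 2 onset = 2/5b = 338.028ms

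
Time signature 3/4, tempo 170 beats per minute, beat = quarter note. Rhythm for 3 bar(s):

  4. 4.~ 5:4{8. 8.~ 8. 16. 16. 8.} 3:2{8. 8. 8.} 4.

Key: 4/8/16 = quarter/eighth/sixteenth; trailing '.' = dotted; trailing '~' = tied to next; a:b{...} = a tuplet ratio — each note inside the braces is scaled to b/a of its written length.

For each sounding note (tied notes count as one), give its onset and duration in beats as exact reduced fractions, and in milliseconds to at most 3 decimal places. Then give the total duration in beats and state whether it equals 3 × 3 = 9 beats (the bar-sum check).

1) 0.0ms=0b +529.412ms=3/2b
2) 529.412ms=3/2b +741.176ms=21/10b
3) 1270.588ms=18/5b +423.529ms=6/5b
4) 1694.118ms=24/5b +105.882ms=3/10b
5) 1800.0ms=51/10b +105.882ms=3/10b
6) 1905.882ms=27/5b +211.765ms=3/5b
7) 2117.647ms=6b +176.471ms=1/2b
8) 2294.118ms=13/2b +176.471ms=1/2b
9) 2470.588ms=7b +176.471ms=1/2b
10) 2647.059ms=15/2b +529.412ms=3/2b
Σ=9b of 9 (170bpm 3/4) — PASS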